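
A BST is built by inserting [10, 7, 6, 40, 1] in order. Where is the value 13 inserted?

Starting tree (level order): [10, 7, 40, 6, None, None, None, 1]
Insertion path: 10 -> 40
Result: insert 13 as left child of 40
Final tree (level order): [10, 7, 40, 6, None, 13, None, 1]


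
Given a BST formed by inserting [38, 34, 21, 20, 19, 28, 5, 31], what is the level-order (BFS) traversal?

Tree insertion order: [38, 34, 21, 20, 19, 28, 5, 31]
Tree (level-order array): [38, 34, None, 21, None, 20, 28, 19, None, None, 31, 5]
BFS from the root, enqueuing left then right child of each popped node:
  queue [38] -> pop 38, enqueue [34], visited so far: [38]
  queue [34] -> pop 34, enqueue [21], visited so far: [38, 34]
  queue [21] -> pop 21, enqueue [20, 28], visited so far: [38, 34, 21]
  queue [20, 28] -> pop 20, enqueue [19], visited so far: [38, 34, 21, 20]
  queue [28, 19] -> pop 28, enqueue [31], visited so far: [38, 34, 21, 20, 28]
  queue [19, 31] -> pop 19, enqueue [5], visited so far: [38, 34, 21, 20, 28, 19]
  queue [31, 5] -> pop 31, enqueue [none], visited so far: [38, 34, 21, 20, 28, 19, 31]
  queue [5] -> pop 5, enqueue [none], visited so far: [38, 34, 21, 20, 28, 19, 31, 5]
Result: [38, 34, 21, 20, 28, 19, 31, 5]


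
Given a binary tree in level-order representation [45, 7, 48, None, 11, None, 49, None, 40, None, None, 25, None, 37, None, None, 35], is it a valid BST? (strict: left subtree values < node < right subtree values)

Level-order array: [45, 7, 48, None, 11, None, 49, None, 40, None, None, 25, None, 37, None, None, 35]
Validate using subtree bounds (lo, hi): at each node, require lo < value < hi,
then recurse left with hi=value and right with lo=value.
Preorder trace (stopping at first violation):
  at node 45 with bounds (-inf, +inf): OK
  at node 7 with bounds (-inf, 45): OK
  at node 11 with bounds (7, 45): OK
  at node 40 with bounds (11, 45): OK
  at node 25 with bounds (11, 40): OK
  at node 37 with bounds (11, 25): VIOLATION
Node 37 violates its bound: not (11 < 37 < 25).
Result: Not a valid BST


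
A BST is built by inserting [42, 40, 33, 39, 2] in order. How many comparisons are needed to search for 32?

Search path for 32: 42 -> 40 -> 33 -> 2
Found: False
Comparisons: 4


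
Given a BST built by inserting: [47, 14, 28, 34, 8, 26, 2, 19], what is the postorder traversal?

Tree insertion order: [47, 14, 28, 34, 8, 26, 2, 19]
Tree (level-order array): [47, 14, None, 8, 28, 2, None, 26, 34, None, None, 19]
Postorder traversal: [2, 8, 19, 26, 34, 28, 14, 47]


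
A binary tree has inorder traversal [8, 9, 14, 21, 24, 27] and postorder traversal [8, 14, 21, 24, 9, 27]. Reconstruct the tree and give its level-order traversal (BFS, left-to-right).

Inorder:   [8, 9, 14, 21, 24, 27]
Postorder: [8, 14, 21, 24, 9, 27]
Algorithm: postorder visits root last, so walk postorder right-to-left;
each value is the root of the current inorder slice — split it at that
value, recurse on the right subtree first, then the left.
Recursive splits:
  root=27; inorder splits into left=[8, 9, 14, 21, 24], right=[]
  root=9; inorder splits into left=[8], right=[14, 21, 24]
  root=24; inorder splits into left=[14, 21], right=[]
  root=21; inorder splits into left=[14], right=[]
  root=14; inorder splits into left=[], right=[]
  root=8; inorder splits into left=[], right=[]
Reconstructed level-order: [27, 9, 8, 24, 21, 14]


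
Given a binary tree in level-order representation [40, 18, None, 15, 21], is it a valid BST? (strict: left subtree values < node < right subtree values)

Level-order array: [40, 18, None, 15, 21]
Validate using subtree bounds (lo, hi): at each node, require lo < value < hi,
then recurse left with hi=value and right with lo=value.
Preorder trace (stopping at first violation):
  at node 40 with bounds (-inf, +inf): OK
  at node 18 with bounds (-inf, 40): OK
  at node 15 with bounds (-inf, 18): OK
  at node 21 with bounds (18, 40): OK
No violation found at any node.
Result: Valid BST


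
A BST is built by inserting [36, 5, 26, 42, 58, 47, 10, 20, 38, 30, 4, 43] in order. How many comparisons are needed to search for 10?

Search path for 10: 36 -> 5 -> 26 -> 10
Found: True
Comparisons: 4


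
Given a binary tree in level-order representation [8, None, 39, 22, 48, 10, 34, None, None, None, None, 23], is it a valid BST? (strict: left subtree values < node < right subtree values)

Level-order array: [8, None, 39, 22, 48, 10, 34, None, None, None, None, 23]
Validate using subtree bounds (lo, hi): at each node, require lo < value < hi,
then recurse left with hi=value and right with lo=value.
Preorder trace (stopping at first violation):
  at node 8 with bounds (-inf, +inf): OK
  at node 39 with bounds (8, +inf): OK
  at node 22 with bounds (8, 39): OK
  at node 10 with bounds (8, 22): OK
  at node 34 with bounds (22, 39): OK
  at node 23 with bounds (22, 34): OK
  at node 48 with bounds (39, +inf): OK
No violation found at any node.
Result: Valid BST


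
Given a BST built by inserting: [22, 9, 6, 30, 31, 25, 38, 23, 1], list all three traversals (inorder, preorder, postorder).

Tree insertion order: [22, 9, 6, 30, 31, 25, 38, 23, 1]
Tree (level-order array): [22, 9, 30, 6, None, 25, 31, 1, None, 23, None, None, 38]
Inorder (L, root, R): [1, 6, 9, 22, 23, 25, 30, 31, 38]
Preorder (root, L, R): [22, 9, 6, 1, 30, 25, 23, 31, 38]
Postorder (L, R, root): [1, 6, 9, 23, 25, 38, 31, 30, 22]


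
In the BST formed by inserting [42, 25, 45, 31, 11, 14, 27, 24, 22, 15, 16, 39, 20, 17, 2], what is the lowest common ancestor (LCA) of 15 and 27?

Tree insertion order: [42, 25, 45, 31, 11, 14, 27, 24, 22, 15, 16, 39, 20, 17, 2]
Tree (level-order array): [42, 25, 45, 11, 31, None, None, 2, 14, 27, 39, None, None, None, 24, None, None, None, None, 22, None, 15, None, None, 16, None, 20, 17]
In a BST, the LCA of p=15, q=27 is the first node v on the
root-to-leaf path with p <= v <= q (go left if both < v, right if both > v).
Walk from root:
  at 42: both 15 and 27 < 42, go left
  at 25: 15 <= 25 <= 27, this is the LCA
LCA = 25


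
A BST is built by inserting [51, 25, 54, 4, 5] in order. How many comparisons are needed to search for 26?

Search path for 26: 51 -> 25
Found: False
Comparisons: 2


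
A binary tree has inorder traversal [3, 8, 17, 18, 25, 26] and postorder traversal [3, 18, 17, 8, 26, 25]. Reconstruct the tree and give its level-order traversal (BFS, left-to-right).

Inorder:   [3, 8, 17, 18, 25, 26]
Postorder: [3, 18, 17, 8, 26, 25]
Algorithm: postorder visits root last, so walk postorder right-to-left;
each value is the root of the current inorder slice — split it at that
value, recurse on the right subtree first, then the left.
Recursive splits:
  root=25; inorder splits into left=[3, 8, 17, 18], right=[26]
  root=26; inorder splits into left=[], right=[]
  root=8; inorder splits into left=[3], right=[17, 18]
  root=17; inorder splits into left=[], right=[18]
  root=18; inorder splits into left=[], right=[]
  root=3; inorder splits into left=[], right=[]
Reconstructed level-order: [25, 8, 26, 3, 17, 18]


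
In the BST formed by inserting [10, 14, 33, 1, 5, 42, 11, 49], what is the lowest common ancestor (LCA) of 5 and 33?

Tree insertion order: [10, 14, 33, 1, 5, 42, 11, 49]
Tree (level-order array): [10, 1, 14, None, 5, 11, 33, None, None, None, None, None, 42, None, 49]
In a BST, the LCA of p=5, q=33 is the first node v on the
root-to-leaf path with p <= v <= q (go left if both < v, right if both > v).
Walk from root:
  at 10: 5 <= 10 <= 33, this is the LCA
LCA = 10


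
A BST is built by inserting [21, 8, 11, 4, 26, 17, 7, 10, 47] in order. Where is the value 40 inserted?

Starting tree (level order): [21, 8, 26, 4, 11, None, 47, None, 7, 10, 17]
Insertion path: 21 -> 26 -> 47
Result: insert 40 as left child of 47
Final tree (level order): [21, 8, 26, 4, 11, None, 47, None, 7, 10, 17, 40]


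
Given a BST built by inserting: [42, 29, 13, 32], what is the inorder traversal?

Tree insertion order: [42, 29, 13, 32]
Tree (level-order array): [42, 29, None, 13, 32]
Inorder traversal: [13, 29, 32, 42]


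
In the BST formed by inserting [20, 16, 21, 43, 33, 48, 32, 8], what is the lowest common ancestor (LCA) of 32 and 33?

Tree insertion order: [20, 16, 21, 43, 33, 48, 32, 8]
Tree (level-order array): [20, 16, 21, 8, None, None, 43, None, None, 33, 48, 32]
In a BST, the LCA of p=32, q=33 is the first node v on the
root-to-leaf path with p <= v <= q (go left if both < v, right if both > v).
Walk from root:
  at 20: both 32 and 33 > 20, go right
  at 21: both 32 and 33 > 21, go right
  at 43: both 32 and 33 < 43, go left
  at 33: 32 <= 33 <= 33, this is the LCA
LCA = 33


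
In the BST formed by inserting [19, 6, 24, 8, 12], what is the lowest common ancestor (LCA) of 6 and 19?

Tree insertion order: [19, 6, 24, 8, 12]
Tree (level-order array): [19, 6, 24, None, 8, None, None, None, 12]
In a BST, the LCA of p=6, q=19 is the first node v on the
root-to-leaf path with p <= v <= q (go left if both < v, right if both > v).
Walk from root:
  at 19: 6 <= 19 <= 19, this is the LCA
LCA = 19


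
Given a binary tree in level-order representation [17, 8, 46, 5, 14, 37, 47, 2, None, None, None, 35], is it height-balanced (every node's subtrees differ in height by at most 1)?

Tree (level-order array): [17, 8, 46, 5, 14, 37, 47, 2, None, None, None, 35]
Definition: a tree is height-balanced if, at every node, |h(left) - h(right)| <= 1 (empty subtree has height -1).
Bottom-up per-node check:
  node 2: h_left=-1, h_right=-1, diff=0 [OK], height=0
  node 5: h_left=0, h_right=-1, diff=1 [OK], height=1
  node 14: h_left=-1, h_right=-1, diff=0 [OK], height=0
  node 8: h_left=1, h_right=0, diff=1 [OK], height=2
  node 35: h_left=-1, h_right=-1, diff=0 [OK], height=0
  node 37: h_left=0, h_right=-1, diff=1 [OK], height=1
  node 47: h_left=-1, h_right=-1, diff=0 [OK], height=0
  node 46: h_left=1, h_right=0, diff=1 [OK], height=2
  node 17: h_left=2, h_right=2, diff=0 [OK], height=3
All nodes satisfy the balance condition.
Result: Balanced


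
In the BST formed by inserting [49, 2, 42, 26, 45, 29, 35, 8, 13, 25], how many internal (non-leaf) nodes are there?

Tree built from: [49, 2, 42, 26, 45, 29, 35, 8, 13, 25]
Tree (level-order array): [49, 2, None, None, 42, 26, 45, 8, 29, None, None, None, 13, None, 35, None, 25]
Rule: An internal node has at least one child.
Per-node child counts:
  node 49: 1 child(ren)
  node 2: 1 child(ren)
  node 42: 2 child(ren)
  node 26: 2 child(ren)
  node 8: 1 child(ren)
  node 13: 1 child(ren)
  node 25: 0 child(ren)
  node 29: 1 child(ren)
  node 35: 0 child(ren)
  node 45: 0 child(ren)
Matching nodes: [49, 2, 42, 26, 8, 13, 29]
Count of internal (non-leaf) nodes: 7


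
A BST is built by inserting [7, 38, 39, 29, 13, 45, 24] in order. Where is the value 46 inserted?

Starting tree (level order): [7, None, 38, 29, 39, 13, None, None, 45, None, 24]
Insertion path: 7 -> 38 -> 39 -> 45
Result: insert 46 as right child of 45
Final tree (level order): [7, None, 38, 29, 39, 13, None, None, 45, None, 24, None, 46]


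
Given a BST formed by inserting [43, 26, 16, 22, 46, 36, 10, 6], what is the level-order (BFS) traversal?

Tree insertion order: [43, 26, 16, 22, 46, 36, 10, 6]
Tree (level-order array): [43, 26, 46, 16, 36, None, None, 10, 22, None, None, 6]
BFS from the root, enqueuing left then right child of each popped node:
  queue [43] -> pop 43, enqueue [26, 46], visited so far: [43]
  queue [26, 46] -> pop 26, enqueue [16, 36], visited so far: [43, 26]
  queue [46, 16, 36] -> pop 46, enqueue [none], visited so far: [43, 26, 46]
  queue [16, 36] -> pop 16, enqueue [10, 22], visited so far: [43, 26, 46, 16]
  queue [36, 10, 22] -> pop 36, enqueue [none], visited so far: [43, 26, 46, 16, 36]
  queue [10, 22] -> pop 10, enqueue [6], visited so far: [43, 26, 46, 16, 36, 10]
  queue [22, 6] -> pop 22, enqueue [none], visited so far: [43, 26, 46, 16, 36, 10, 22]
  queue [6] -> pop 6, enqueue [none], visited so far: [43, 26, 46, 16, 36, 10, 22, 6]
Result: [43, 26, 46, 16, 36, 10, 22, 6]


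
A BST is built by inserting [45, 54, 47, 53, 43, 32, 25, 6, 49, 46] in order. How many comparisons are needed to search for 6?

Search path for 6: 45 -> 43 -> 32 -> 25 -> 6
Found: True
Comparisons: 5


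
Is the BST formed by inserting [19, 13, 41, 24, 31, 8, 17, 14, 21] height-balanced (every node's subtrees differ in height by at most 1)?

Tree (level-order array): [19, 13, 41, 8, 17, 24, None, None, None, 14, None, 21, 31]
Definition: a tree is height-balanced if, at every node, |h(left) - h(right)| <= 1 (empty subtree has height -1).
Bottom-up per-node check:
  node 8: h_left=-1, h_right=-1, diff=0 [OK], height=0
  node 14: h_left=-1, h_right=-1, diff=0 [OK], height=0
  node 17: h_left=0, h_right=-1, diff=1 [OK], height=1
  node 13: h_left=0, h_right=1, diff=1 [OK], height=2
  node 21: h_left=-1, h_right=-1, diff=0 [OK], height=0
  node 31: h_left=-1, h_right=-1, diff=0 [OK], height=0
  node 24: h_left=0, h_right=0, diff=0 [OK], height=1
  node 41: h_left=1, h_right=-1, diff=2 [FAIL (|1--1|=2 > 1)], height=2
  node 19: h_left=2, h_right=2, diff=0 [OK], height=3
Node 41 violates the condition: |1 - -1| = 2 > 1.
Result: Not balanced


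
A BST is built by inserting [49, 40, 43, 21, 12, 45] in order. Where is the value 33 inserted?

Starting tree (level order): [49, 40, None, 21, 43, 12, None, None, 45]
Insertion path: 49 -> 40 -> 21
Result: insert 33 as right child of 21
Final tree (level order): [49, 40, None, 21, 43, 12, 33, None, 45]


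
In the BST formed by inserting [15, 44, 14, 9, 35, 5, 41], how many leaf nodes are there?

Tree built from: [15, 44, 14, 9, 35, 5, 41]
Tree (level-order array): [15, 14, 44, 9, None, 35, None, 5, None, None, 41]
Rule: A leaf has 0 children.
Per-node child counts:
  node 15: 2 child(ren)
  node 14: 1 child(ren)
  node 9: 1 child(ren)
  node 5: 0 child(ren)
  node 44: 1 child(ren)
  node 35: 1 child(ren)
  node 41: 0 child(ren)
Matching nodes: [5, 41]
Count of leaf nodes: 2


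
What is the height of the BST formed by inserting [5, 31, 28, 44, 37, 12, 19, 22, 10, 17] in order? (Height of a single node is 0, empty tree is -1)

Insertion order: [5, 31, 28, 44, 37, 12, 19, 22, 10, 17]
Tree (level-order array): [5, None, 31, 28, 44, 12, None, 37, None, 10, 19, None, None, None, None, 17, 22]
Compute height bottom-up (empty subtree = -1):
  height(10) = 1 + max(-1, -1) = 0
  height(17) = 1 + max(-1, -1) = 0
  height(22) = 1 + max(-1, -1) = 0
  height(19) = 1 + max(0, 0) = 1
  height(12) = 1 + max(0, 1) = 2
  height(28) = 1 + max(2, -1) = 3
  height(37) = 1 + max(-1, -1) = 0
  height(44) = 1 + max(0, -1) = 1
  height(31) = 1 + max(3, 1) = 4
  height(5) = 1 + max(-1, 4) = 5
Height = 5


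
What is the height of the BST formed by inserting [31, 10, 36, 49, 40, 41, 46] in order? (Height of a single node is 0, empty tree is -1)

Insertion order: [31, 10, 36, 49, 40, 41, 46]
Tree (level-order array): [31, 10, 36, None, None, None, 49, 40, None, None, 41, None, 46]
Compute height bottom-up (empty subtree = -1):
  height(10) = 1 + max(-1, -1) = 0
  height(46) = 1 + max(-1, -1) = 0
  height(41) = 1 + max(-1, 0) = 1
  height(40) = 1 + max(-1, 1) = 2
  height(49) = 1 + max(2, -1) = 3
  height(36) = 1 + max(-1, 3) = 4
  height(31) = 1 + max(0, 4) = 5
Height = 5


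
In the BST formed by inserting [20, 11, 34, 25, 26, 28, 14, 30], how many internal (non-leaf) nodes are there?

Tree built from: [20, 11, 34, 25, 26, 28, 14, 30]
Tree (level-order array): [20, 11, 34, None, 14, 25, None, None, None, None, 26, None, 28, None, 30]
Rule: An internal node has at least one child.
Per-node child counts:
  node 20: 2 child(ren)
  node 11: 1 child(ren)
  node 14: 0 child(ren)
  node 34: 1 child(ren)
  node 25: 1 child(ren)
  node 26: 1 child(ren)
  node 28: 1 child(ren)
  node 30: 0 child(ren)
Matching nodes: [20, 11, 34, 25, 26, 28]
Count of internal (non-leaf) nodes: 6


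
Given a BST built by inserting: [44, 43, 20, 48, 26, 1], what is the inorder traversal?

Tree insertion order: [44, 43, 20, 48, 26, 1]
Tree (level-order array): [44, 43, 48, 20, None, None, None, 1, 26]
Inorder traversal: [1, 20, 26, 43, 44, 48]


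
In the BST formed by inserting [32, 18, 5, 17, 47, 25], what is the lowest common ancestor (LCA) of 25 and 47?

Tree insertion order: [32, 18, 5, 17, 47, 25]
Tree (level-order array): [32, 18, 47, 5, 25, None, None, None, 17]
In a BST, the LCA of p=25, q=47 is the first node v on the
root-to-leaf path with p <= v <= q (go left if both < v, right if both > v).
Walk from root:
  at 32: 25 <= 32 <= 47, this is the LCA
LCA = 32


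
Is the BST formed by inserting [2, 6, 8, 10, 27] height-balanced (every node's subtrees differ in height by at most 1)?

Tree (level-order array): [2, None, 6, None, 8, None, 10, None, 27]
Definition: a tree is height-balanced if, at every node, |h(left) - h(right)| <= 1 (empty subtree has height -1).
Bottom-up per-node check:
  node 27: h_left=-1, h_right=-1, diff=0 [OK], height=0
  node 10: h_left=-1, h_right=0, diff=1 [OK], height=1
  node 8: h_left=-1, h_right=1, diff=2 [FAIL (|-1-1|=2 > 1)], height=2
  node 6: h_left=-1, h_right=2, diff=3 [FAIL (|-1-2|=3 > 1)], height=3
  node 2: h_left=-1, h_right=3, diff=4 [FAIL (|-1-3|=4 > 1)], height=4
Node 8 violates the condition: |-1 - 1| = 2 > 1.
Result: Not balanced


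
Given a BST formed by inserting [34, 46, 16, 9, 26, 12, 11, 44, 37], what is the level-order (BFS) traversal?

Tree insertion order: [34, 46, 16, 9, 26, 12, 11, 44, 37]
Tree (level-order array): [34, 16, 46, 9, 26, 44, None, None, 12, None, None, 37, None, 11]
BFS from the root, enqueuing left then right child of each popped node:
  queue [34] -> pop 34, enqueue [16, 46], visited so far: [34]
  queue [16, 46] -> pop 16, enqueue [9, 26], visited so far: [34, 16]
  queue [46, 9, 26] -> pop 46, enqueue [44], visited so far: [34, 16, 46]
  queue [9, 26, 44] -> pop 9, enqueue [12], visited so far: [34, 16, 46, 9]
  queue [26, 44, 12] -> pop 26, enqueue [none], visited so far: [34, 16, 46, 9, 26]
  queue [44, 12] -> pop 44, enqueue [37], visited so far: [34, 16, 46, 9, 26, 44]
  queue [12, 37] -> pop 12, enqueue [11], visited so far: [34, 16, 46, 9, 26, 44, 12]
  queue [37, 11] -> pop 37, enqueue [none], visited so far: [34, 16, 46, 9, 26, 44, 12, 37]
  queue [11] -> pop 11, enqueue [none], visited so far: [34, 16, 46, 9, 26, 44, 12, 37, 11]
Result: [34, 16, 46, 9, 26, 44, 12, 37, 11]


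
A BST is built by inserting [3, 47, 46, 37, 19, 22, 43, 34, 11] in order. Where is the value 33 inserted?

Starting tree (level order): [3, None, 47, 46, None, 37, None, 19, 43, 11, 22, None, None, None, None, None, 34]
Insertion path: 3 -> 47 -> 46 -> 37 -> 19 -> 22 -> 34
Result: insert 33 as left child of 34
Final tree (level order): [3, None, 47, 46, None, 37, None, 19, 43, 11, 22, None, None, None, None, None, 34, 33]


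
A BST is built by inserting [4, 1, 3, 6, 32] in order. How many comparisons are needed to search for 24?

Search path for 24: 4 -> 6 -> 32
Found: False
Comparisons: 3


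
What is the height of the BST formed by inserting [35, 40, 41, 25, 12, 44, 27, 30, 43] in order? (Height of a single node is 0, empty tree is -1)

Insertion order: [35, 40, 41, 25, 12, 44, 27, 30, 43]
Tree (level-order array): [35, 25, 40, 12, 27, None, 41, None, None, None, 30, None, 44, None, None, 43]
Compute height bottom-up (empty subtree = -1):
  height(12) = 1 + max(-1, -1) = 0
  height(30) = 1 + max(-1, -1) = 0
  height(27) = 1 + max(-1, 0) = 1
  height(25) = 1 + max(0, 1) = 2
  height(43) = 1 + max(-1, -1) = 0
  height(44) = 1 + max(0, -1) = 1
  height(41) = 1 + max(-1, 1) = 2
  height(40) = 1 + max(-1, 2) = 3
  height(35) = 1 + max(2, 3) = 4
Height = 4


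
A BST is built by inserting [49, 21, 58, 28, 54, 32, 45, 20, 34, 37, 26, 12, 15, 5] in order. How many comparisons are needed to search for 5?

Search path for 5: 49 -> 21 -> 20 -> 12 -> 5
Found: True
Comparisons: 5


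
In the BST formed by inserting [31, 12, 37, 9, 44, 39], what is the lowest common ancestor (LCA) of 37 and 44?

Tree insertion order: [31, 12, 37, 9, 44, 39]
Tree (level-order array): [31, 12, 37, 9, None, None, 44, None, None, 39]
In a BST, the LCA of p=37, q=44 is the first node v on the
root-to-leaf path with p <= v <= q (go left if both < v, right if both > v).
Walk from root:
  at 31: both 37 and 44 > 31, go right
  at 37: 37 <= 37 <= 44, this is the LCA
LCA = 37


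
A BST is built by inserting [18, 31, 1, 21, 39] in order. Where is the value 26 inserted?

Starting tree (level order): [18, 1, 31, None, None, 21, 39]
Insertion path: 18 -> 31 -> 21
Result: insert 26 as right child of 21
Final tree (level order): [18, 1, 31, None, None, 21, 39, None, 26]


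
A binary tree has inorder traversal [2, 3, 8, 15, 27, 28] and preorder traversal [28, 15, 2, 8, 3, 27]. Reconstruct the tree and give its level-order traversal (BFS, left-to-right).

Inorder:  [2, 3, 8, 15, 27, 28]
Preorder: [28, 15, 2, 8, 3, 27]
Algorithm: preorder visits root first, so consume preorder in order;
for each root, split the current inorder slice at that value into
left-subtree inorder and right-subtree inorder, then recurse.
Recursive splits:
  root=28; inorder splits into left=[2, 3, 8, 15, 27], right=[]
  root=15; inorder splits into left=[2, 3, 8], right=[27]
  root=2; inorder splits into left=[], right=[3, 8]
  root=8; inorder splits into left=[3], right=[]
  root=3; inorder splits into left=[], right=[]
  root=27; inorder splits into left=[], right=[]
Reconstructed level-order: [28, 15, 2, 27, 8, 3]


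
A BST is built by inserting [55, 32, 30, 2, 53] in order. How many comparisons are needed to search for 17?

Search path for 17: 55 -> 32 -> 30 -> 2
Found: False
Comparisons: 4


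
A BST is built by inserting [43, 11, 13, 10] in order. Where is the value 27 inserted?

Starting tree (level order): [43, 11, None, 10, 13]
Insertion path: 43 -> 11 -> 13
Result: insert 27 as right child of 13
Final tree (level order): [43, 11, None, 10, 13, None, None, None, 27]


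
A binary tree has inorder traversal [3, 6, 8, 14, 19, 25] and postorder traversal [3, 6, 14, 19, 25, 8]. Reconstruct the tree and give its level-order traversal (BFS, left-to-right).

Inorder:   [3, 6, 8, 14, 19, 25]
Postorder: [3, 6, 14, 19, 25, 8]
Algorithm: postorder visits root last, so walk postorder right-to-left;
each value is the root of the current inorder slice — split it at that
value, recurse on the right subtree first, then the left.
Recursive splits:
  root=8; inorder splits into left=[3, 6], right=[14, 19, 25]
  root=25; inorder splits into left=[14, 19], right=[]
  root=19; inorder splits into left=[14], right=[]
  root=14; inorder splits into left=[], right=[]
  root=6; inorder splits into left=[3], right=[]
  root=3; inorder splits into left=[], right=[]
Reconstructed level-order: [8, 6, 25, 3, 19, 14]


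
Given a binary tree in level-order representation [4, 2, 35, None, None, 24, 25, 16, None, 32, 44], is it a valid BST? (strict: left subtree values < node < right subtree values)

Level-order array: [4, 2, 35, None, None, 24, 25, 16, None, 32, 44]
Validate using subtree bounds (lo, hi): at each node, require lo < value < hi,
then recurse left with hi=value and right with lo=value.
Preorder trace (stopping at first violation):
  at node 4 with bounds (-inf, +inf): OK
  at node 2 with bounds (-inf, 4): OK
  at node 35 with bounds (4, +inf): OK
  at node 24 with bounds (4, 35): OK
  at node 16 with bounds (4, 24): OK
  at node 25 with bounds (35, +inf): VIOLATION
Node 25 violates its bound: not (35 < 25 < +inf).
Result: Not a valid BST


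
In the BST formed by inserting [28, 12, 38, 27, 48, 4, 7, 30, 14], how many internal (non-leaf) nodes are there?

Tree built from: [28, 12, 38, 27, 48, 4, 7, 30, 14]
Tree (level-order array): [28, 12, 38, 4, 27, 30, 48, None, 7, 14]
Rule: An internal node has at least one child.
Per-node child counts:
  node 28: 2 child(ren)
  node 12: 2 child(ren)
  node 4: 1 child(ren)
  node 7: 0 child(ren)
  node 27: 1 child(ren)
  node 14: 0 child(ren)
  node 38: 2 child(ren)
  node 30: 0 child(ren)
  node 48: 0 child(ren)
Matching nodes: [28, 12, 4, 27, 38]
Count of internal (non-leaf) nodes: 5


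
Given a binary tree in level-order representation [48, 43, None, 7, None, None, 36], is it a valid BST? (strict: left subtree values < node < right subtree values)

Level-order array: [48, 43, None, 7, None, None, 36]
Validate using subtree bounds (lo, hi): at each node, require lo < value < hi,
then recurse left with hi=value and right with lo=value.
Preorder trace (stopping at first violation):
  at node 48 with bounds (-inf, +inf): OK
  at node 43 with bounds (-inf, 48): OK
  at node 7 with bounds (-inf, 43): OK
  at node 36 with bounds (7, 43): OK
No violation found at any node.
Result: Valid BST


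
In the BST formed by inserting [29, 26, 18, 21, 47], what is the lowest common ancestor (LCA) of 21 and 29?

Tree insertion order: [29, 26, 18, 21, 47]
Tree (level-order array): [29, 26, 47, 18, None, None, None, None, 21]
In a BST, the LCA of p=21, q=29 is the first node v on the
root-to-leaf path with p <= v <= q (go left if both < v, right if both > v).
Walk from root:
  at 29: 21 <= 29 <= 29, this is the LCA
LCA = 29


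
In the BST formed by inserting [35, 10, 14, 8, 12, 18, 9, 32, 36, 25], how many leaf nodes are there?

Tree built from: [35, 10, 14, 8, 12, 18, 9, 32, 36, 25]
Tree (level-order array): [35, 10, 36, 8, 14, None, None, None, 9, 12, 18, None, None, None, None, None, 32, 25]
Rule: A leaf has 0 children.
Per-node child counts:
  node 35: 2 child(ren)
  node 10: 2 child(ren)
  node 8: 1 child(ren)
  node 9: 0 child(ren)
  node 14: 2 child(ren)
  node 12: 0 child(ren)
  node 18: 1 child(ren)
  node 32: 1 child(ren)
  node 25: 0 child(ren)
  node 36: 0 child(ren)
Matching nodes: [9, 12, 25, 36]
Count of leaf nodes: 4


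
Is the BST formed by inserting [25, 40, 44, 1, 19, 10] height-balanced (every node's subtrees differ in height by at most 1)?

Tree (level-order array): [25, 1, 40, None, 19, None, 44, 10]
Definition: a tree is height-balanced if, at every node, |h(left) - h(right)| <= 1 (empty subtree has height -1).
Bottom-up per-node check:
  node 10: h_left=-1, h_right=-1, diff=0 [OK], height=0
  node 19: h_left=0, h_right=-1, diff=1 [OK], height=1
  node 1: h_left=-1, h_right=1, diff=2 [FAIL (|-1-1|=2 > 1)], height=2
  node 44: h_left=-1, h_right=-1, diff=0 [OK], height=0
  node 40: h_left=-1, h_right=0, diff=1 [OK], height=1
  node 25: h_left=2, h_right=1, diff=1 [OK], height=3
Node 1 violates the condition: |-1 - 1| = 2 > 1.
Result: Not balanced


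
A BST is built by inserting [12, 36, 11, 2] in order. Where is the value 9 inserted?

Starting tree (level order): [12, 11, 36, 2]
Insertion path: 12 -> 11 -> 2
Result: insert 9 as right child of 2
Final tree (level order): [12, 11, 36, 2, None, None, None, None, 9]


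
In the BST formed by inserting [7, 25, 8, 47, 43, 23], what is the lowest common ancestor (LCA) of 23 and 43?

Tree insertion order: [7, 25, 8, 47, 43, 23]
Tree (level-order array): [7, None, 25, 8, 47, None, 23, 43]
In a BST, the LCA of p=23, q=43 is the first node v on the
root-to-leaf path with p <= v <= q (go left if both < v, right if both > v).
Walk from root:
  at 7: both 23 and 43 > 7, go right
  at 25: 23 <= 25 <= 43, this is the LCA
LCA = 25


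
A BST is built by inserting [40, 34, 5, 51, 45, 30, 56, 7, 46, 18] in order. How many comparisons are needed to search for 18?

Search path for 18: 40 -> 34 -> 5 -> 30 -> 7 -> 18
Found: True
Comparisons: 6


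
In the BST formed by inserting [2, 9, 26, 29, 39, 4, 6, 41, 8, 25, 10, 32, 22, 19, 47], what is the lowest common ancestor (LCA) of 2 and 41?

Tree insertion order: [2, 9, 26, 29, 39, 4, 6, 41, 8, 25, 10, 32, 22, 19, 47]
Tree (level-order array): [2, None, 9, 4, 26, None, 6, 25, 29, None, 8, 10, None, None, 39, None, None, None, 22, 32, 41, 19, None, None, None, None, 47]
In a BST, the LCA of p=2, q=41 is the first node v on the
root-to-leaf path with p <= v <= q (go left if both < v, right if both > v).
Walk from root:
  at 2: 2 <= 2 <= 41, this is the LCA
LCA = 2


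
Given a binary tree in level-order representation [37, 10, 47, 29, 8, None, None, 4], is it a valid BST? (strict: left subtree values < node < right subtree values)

Level-order array: [37, 10, 47, 29, 8, None, None, 4]
Validate using subtree bounds (lo, hi): at each node, require lo < value < hi,
then recurse left with hi=value and right with lo=value.
Preorder trace (stopping at first violation):
  at node 37 with bounds (-inf, +inf): OK
  at node 10 with bounds (-inf, 37): OK
  at node 29 with bounds (-inf, 10): VIOLATION
Node 29 violates its bound: not (-inf < 29 < 10).
Result: Not a valid BST


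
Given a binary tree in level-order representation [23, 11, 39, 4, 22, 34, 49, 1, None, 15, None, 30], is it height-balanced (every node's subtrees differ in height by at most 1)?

Tree (level-order array): [23, 11, 39, 4, 22, 34, 49, 1, None, 15, None, 30]
Definition: a tree is height-balanced if, at every node, |h(left) - h(right)| <= 1 (empty subtree has height -1).
Bottom-up per-node check:
  node 1: h_left=-1, h_right=-1, diff=0 [OK], height=0
  node 4: h_left=0, h_right=-1, diff=1 [OK], height=1
  node 15: h_left=-1, h_right=-1, diff=0 [OK], height=0
  node 22: h_left=0, h_right=-1, diff=1 [OK], height=1
  node 11: h_left=1, h_right=1, diff=0 [OK], height=2
  node 30: h_left=-1, h_right=-1, diff=0 [OK], height=0
  node 34: h_left=0, h_right=-1, diff=1 [OK], height=1
  node 49: h_left=-1, h_right=-1, diff=0 [OK], height=0
  node 39: h_left=1, h_right=0, diff=1 [OK], height=2
  node 23: h_left=2, h_right=2, diff=0 [OK], height=3
All nodes satisfy the balance condition.
Result: Balanced


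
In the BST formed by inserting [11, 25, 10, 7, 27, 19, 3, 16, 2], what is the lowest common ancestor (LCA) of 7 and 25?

Tree insertion order: [11, 25, 10, 7, 27, 19, 3, 16, 2]
Tree (level-order array): [11, 10, 25, 7, None, 19, 27, 3, None, 16, None, None, None, 2]
In a BST, the LCA of p=7, q=25 is the first node v on the
root-to-leaf path with p <= v <= q (go left if both < v, right if both > v).
Walk from root:
  at 11: 7 <= 11 <= 25, this is the LCA
LCA = 11


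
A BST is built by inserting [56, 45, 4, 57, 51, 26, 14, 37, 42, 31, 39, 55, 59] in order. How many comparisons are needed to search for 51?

Search path for 51: 56 -> 45 -> 51
Found: True
Comparisons: 3


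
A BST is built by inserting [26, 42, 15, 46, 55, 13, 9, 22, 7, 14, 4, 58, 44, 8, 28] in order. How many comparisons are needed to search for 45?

Search path for 45: 26 -> 42 -> 46 -> 44
Found: False
Comparisons: 4


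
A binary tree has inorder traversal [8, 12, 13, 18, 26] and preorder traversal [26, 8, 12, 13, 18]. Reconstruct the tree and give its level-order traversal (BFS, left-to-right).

Inorder:  [8, 12, 13, 18, 26]
Preorder: [26, 8, 12, 13, 18]
Algorithm: preorder visits root first, so consume preorder in order;
for each root, split the current inorder slice at that value into
left-subtree inorder and right-subtree inorder, then recurse.
Recursive splits:
  root=26; inorder splits into left=[8, 12, 13, 18], right=[]
  root=8; inorder splits into left=[], right=[12, 13, 18]
  root=12; inorder splits into left=[], right=[13, 18]
  root=13; inorder splits into left=[], right=[18]
  root=18; inorder splits into left=[], right=[]
Reconstructed level-order: [26, 8, 12, 13, 18]


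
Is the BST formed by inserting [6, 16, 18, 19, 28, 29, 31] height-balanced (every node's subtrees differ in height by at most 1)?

Tree (level-order array): [6, None, 16, None, 18, None, 19, None, 28, None, 29, None, 31]
Definition: a tree is height-balanced if, at every node, |h(left) - h(right)| <= 1 (empty subtree has height -1).
Bottom-up per-node check:
  node 31: h_left=-1, h_right=-1, diff=0 [OK], height=0
  node 29: h_left=-1, h_right=0, diff=1 [OK], height=1
  node 28: h_left=-1, h_right=1, diff=2 [FAIL (|-1-1|=2 > 1)], height=2
  node 19: h_left=-1, h_right=2, diff=3 [FAIL (|-1-2|=3 > 1)], height=3
  node 18: h_left=-1, h_right=3, diff=4 [FAIL (|-1-3|=4 > 1)], height=4
  node 16: h_left=-1, h_right=4, diff=5 [FAIL (|-1-4|=5 > 1)], height=5
  node 6: h_left=-1, h_right=5, diff=6 [FAIL (|-1-5|=6 > 1)], height=6
Node 28 violates the condition: |-1 - 1| = 2 > 1.
Result: Not balanced


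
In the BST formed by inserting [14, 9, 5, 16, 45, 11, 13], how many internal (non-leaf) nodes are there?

Tree built from: [14, 9, 5, 16, 45, 11, 13]
Tree (level-order array): [14, 9, 16, 5, 11, None, 45, None, None, None, 13]
Rule: An internal node has at least one child.
Per-node child counts:
  node 14: 2 child(ren)
  node 9: 2 child(ren)
  node 5: 0 child(ren)
  node 11: 1 child(ren)
  node 13: 0 child(ren)
  node 16: 1 child(ren)
  node 45: 0 child(ren)
Matching nodes: [14, 9, 11, 16]
Count of internal (non-leaf) nodes: 4


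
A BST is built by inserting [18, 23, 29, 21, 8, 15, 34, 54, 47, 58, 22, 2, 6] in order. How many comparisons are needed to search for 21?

Search path for 21: 18 -> 23 -> 21
Found: True
Comparisons: 3


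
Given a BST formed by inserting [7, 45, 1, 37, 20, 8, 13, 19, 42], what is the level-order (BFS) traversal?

Tree insertion order: [7, 45, 1, 37, 20, 8, 13, 19, 42]
Tree (level-order array): [7, 1, 45, None, None, 37, None, 20, 42, 8, None, None, None, None, 13, None, 19]
BFS from the root, enqueuing left then right child of each popped node:
  queue [7] -> pop 7, enqueue [1, 45], visited so far: [7]
  queue [1, 45] -> pop 1, enqueue [none], visited so far: [7, 1]
  queue [45] -> pop 45, enqueue [37], visited so far: [7, 1, 45]
  queue [37] -> pop 37, enqueue [20, 42], visited so far: [7, 1, 45, 37]
  queue [20, 42] -> pop 20, enqueue [8], visited so far: [7, 1, 45, 37, 20]
  queue [42, 8] -> pop 42, enqueue [none], visited so far: [7, 1, 45, 37, 20, 42]
  queue [8] -> pop 8, enqueue [13], visited so far: [7, 1, 45, 37, 20, 42, 8]
  queue [13] -> pop 13, enqueue [19], visited so far: [7, 1, 45, 37, 20, 42, 8, 13]
  queue [19] -> pop 19, enqueue [none], visited so far: [7, 1, 45, 37, 20, 42, 8, 13, 19]
Result: [7, 1, 45, 37, 20, 42, 8, 13, 19]


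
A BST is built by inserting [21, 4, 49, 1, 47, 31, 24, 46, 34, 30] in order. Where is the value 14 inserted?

Starting tree (level order): [21, 4, 49, 1, None, 47, None, None, None, 31, None, 24, 46, None, 30, 34]
Insertion path: 21 -> 4
Result: insert 14 as right child of 4
Final tree (level order): [21, 4, 49, 1, 14, 47, None, None, None, None, None, 31, None, 24, 46, None, 30, 34]


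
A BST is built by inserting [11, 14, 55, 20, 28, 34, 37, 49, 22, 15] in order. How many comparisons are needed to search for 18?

Search path for 18: 11 -> 14 -> 55 -> 20 -> 15
Found: False
Comparisons: 5


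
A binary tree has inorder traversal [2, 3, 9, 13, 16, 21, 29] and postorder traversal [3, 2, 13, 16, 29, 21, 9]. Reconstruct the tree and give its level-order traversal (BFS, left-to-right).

Inorder:   [2, 3, 9, 13, 16, 21, 29]
Postorder: [3, 2, 13, 16, 29, 21, 9]
Algorithm: postorder visits root last, so walk postorder right-to-left;
each value is the root of the current inorder slice — split it at that
value, recurse on the right subtree first, then the left.
Recursive splits:
  root=9; inorder splits into left=[2, 3], right=[13, 16, 21, 29]
  root=21; inorder splits into left=[13, 16], right=[29]
  root=29; inorder splits into left=[], right=[]
  root=16; inorder splits into left=[13], right=[]
  root=13; inorder splits into left=[], right=[]
  root=2; inorder splits into left=[], right=[3]
  root=3; inorder splits into left=[], right=[]
Reconstructed level-order: [9, 2, 21, 3, 16, 29, 13]


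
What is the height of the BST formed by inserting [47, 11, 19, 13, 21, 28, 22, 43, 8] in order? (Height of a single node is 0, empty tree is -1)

Insertion order: [47, 11, 19, 13, 21, 28, 22, 43, 8]
Tree (level-order array): [47, 11, None, 8, 19, None, None, 13, 21, None, None, None, 28, 22, 43]
Compute height bottom-up (empty subtree = -1):
  height(8) = 1 + max(-1, -1) = 0
  height(13) = 1 + max(-1, -1) = 0
  height(22) = 1 + max(-1, -1) = 0
  height(43) = 1 + max(-1, -1) = 0
  height(28) = 1 + max(0, 0) = 1
  height(21) = 1 + max(-1, 1) = 2
  height(19) = 1 + max(0, 2) = 3
  height(11) = 1 + max(0, 3) = 4
  height(47) = 1 + max(4, -1) = 5
Height = 5


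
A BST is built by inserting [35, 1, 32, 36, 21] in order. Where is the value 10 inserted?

Starting tree (level order): [35, 1, 36, None, 32, None, None, 21]
Insertion path: 35 -> 1 -> 32 -> 21
Result: insert 10 as left child of 21
Final tree (level order): [35, 1, 36, None, 32, None, None, 21, None, 10]


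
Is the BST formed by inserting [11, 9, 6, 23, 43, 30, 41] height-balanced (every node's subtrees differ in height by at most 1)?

Tree (level-order array): [11, 9, 23, 6, None, None, 43, None, None, 30, None, None, 41]
Definition: a tree is height-balanced if, at every node, |h(left) - h(right)| <= 1 (empty subtree has height -1).
Bottom-up per-node check:
  node 6: h_left=-1, h_right=-1, diff=0 [OK], height=0
  node 9: h_left=0, h_right=-1, diff=1 [OK], height=1
  node 41: h_left=-1, h_right=-1, diff=0 [OK], height=0
  node 30: h_left=-1, h_right=0, diff=1 [OK], height=1
  node 43: h_left=1, h_right=-1, diff=2 [FAIL (|1--1|=2 > 1)], height=2
  node 23: h_left=-1, h_right=2, diff=3 [FAIL (|-1-2|=3 > 1)], height=3
  node 11: h_left=1, h_right=3, diff=2 [FAIL (|1-3|=2 > 1)], height=4
Node 43 violates the condition: |1 - -1| = 2 > 1.
Result: Not balanced


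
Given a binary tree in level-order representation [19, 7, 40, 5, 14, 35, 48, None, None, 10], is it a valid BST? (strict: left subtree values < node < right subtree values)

Level-order array: [19, 7, 40, 5, 14, 35, 48, None, None, 10]
Validate using subtree bounds (lo, hi): at each node, require lo < value < hi,
then recurse left with hi=value and right with lo=value.
Preorder trace (stopping at first violation):
  at node 19 with bounds (-inf, +inf): OK
  at node 7 with bounds (-inf, 19): OK
  at node 5 with bounds (-inf, 7): OK
  at node 14 with bounds (7, 19): OK
  at node 10 with bounds (7, 14): OK
  at node 40 with bounds (19, +inf): OK
  at node 35 with bounds (19, 40): OK
  at node 48 with bounds (40, +inf): OK
No violation found at any node.
Result: Valid BST


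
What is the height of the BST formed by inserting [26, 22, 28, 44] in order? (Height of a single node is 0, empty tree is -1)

Insertion order: [26, 22, 28, 44]
Tree (level-order array): [26, 22, 28, None, None, None, 44]
Compute height bottom-up (empty subtree = -1):
  height(22) = 1 + max(-1, -1) = 0
  height(44) = 1 + max(-1, -1) = 0
  height(28) = 1 + max(-1, 0) = 1
  height(26) = 1 + max(0, 1) = 2
Height = 2


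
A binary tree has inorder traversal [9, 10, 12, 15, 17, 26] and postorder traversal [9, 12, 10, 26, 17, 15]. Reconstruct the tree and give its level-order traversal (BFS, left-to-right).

Inorder:   [9, 10, 12, 15, 17, 26]
Postorder: [9, 12, 10, 26, 17, 15]
Algorithm: postorder visits root last, so walk postorder right-to-left;
each value is the root of the current inorder slice — split it at that
value, recurse on the right subtree first, then the left.
Recursive splits:
  root=15; inorder splits into left=[9, 10, 12], right=[17, 26]
  root=17; inorder splits into left=[], right=[26]
  root=26; inorder splits into left=[], right=[]
  root=10; inorder splits into left=[9], right=[12]
  root=12; inorder splits into left=[], right=[]
  root=9; inorder splits into left=[], right=[]
Reconstructed level-order: [15, 10, 17, 9, 12, 26]


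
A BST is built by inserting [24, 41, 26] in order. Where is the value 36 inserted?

Starting tree (level order): [24, None, 41, 26]
Insertion path: 24 -> 41 -> 26
Result: insert 36 as right child of 26
Final tree (level order): [24, None, 41, 26, None, None, 36]


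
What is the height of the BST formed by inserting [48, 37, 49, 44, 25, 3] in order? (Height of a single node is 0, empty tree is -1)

Insertion order: [48, 37, 49, 44, 25, 3]
Tree (level-order array): [48, 37, 49, 25, 44, None, None, 3]
Compute height bottom-up (empty subtree = -1):
  height(3) = 1 + max(-1, -1) = 0
  height(25) = 1 + max(0, -1) = 1
  height(44) = 1 + max(-1, -1) = 0
  height(37) = 1 + max(1, 0) = 2
  height(49) = 1 + max(-1, -1) = 0
  height(48) = 1 + max(2, 0) = 3
Height = 3
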